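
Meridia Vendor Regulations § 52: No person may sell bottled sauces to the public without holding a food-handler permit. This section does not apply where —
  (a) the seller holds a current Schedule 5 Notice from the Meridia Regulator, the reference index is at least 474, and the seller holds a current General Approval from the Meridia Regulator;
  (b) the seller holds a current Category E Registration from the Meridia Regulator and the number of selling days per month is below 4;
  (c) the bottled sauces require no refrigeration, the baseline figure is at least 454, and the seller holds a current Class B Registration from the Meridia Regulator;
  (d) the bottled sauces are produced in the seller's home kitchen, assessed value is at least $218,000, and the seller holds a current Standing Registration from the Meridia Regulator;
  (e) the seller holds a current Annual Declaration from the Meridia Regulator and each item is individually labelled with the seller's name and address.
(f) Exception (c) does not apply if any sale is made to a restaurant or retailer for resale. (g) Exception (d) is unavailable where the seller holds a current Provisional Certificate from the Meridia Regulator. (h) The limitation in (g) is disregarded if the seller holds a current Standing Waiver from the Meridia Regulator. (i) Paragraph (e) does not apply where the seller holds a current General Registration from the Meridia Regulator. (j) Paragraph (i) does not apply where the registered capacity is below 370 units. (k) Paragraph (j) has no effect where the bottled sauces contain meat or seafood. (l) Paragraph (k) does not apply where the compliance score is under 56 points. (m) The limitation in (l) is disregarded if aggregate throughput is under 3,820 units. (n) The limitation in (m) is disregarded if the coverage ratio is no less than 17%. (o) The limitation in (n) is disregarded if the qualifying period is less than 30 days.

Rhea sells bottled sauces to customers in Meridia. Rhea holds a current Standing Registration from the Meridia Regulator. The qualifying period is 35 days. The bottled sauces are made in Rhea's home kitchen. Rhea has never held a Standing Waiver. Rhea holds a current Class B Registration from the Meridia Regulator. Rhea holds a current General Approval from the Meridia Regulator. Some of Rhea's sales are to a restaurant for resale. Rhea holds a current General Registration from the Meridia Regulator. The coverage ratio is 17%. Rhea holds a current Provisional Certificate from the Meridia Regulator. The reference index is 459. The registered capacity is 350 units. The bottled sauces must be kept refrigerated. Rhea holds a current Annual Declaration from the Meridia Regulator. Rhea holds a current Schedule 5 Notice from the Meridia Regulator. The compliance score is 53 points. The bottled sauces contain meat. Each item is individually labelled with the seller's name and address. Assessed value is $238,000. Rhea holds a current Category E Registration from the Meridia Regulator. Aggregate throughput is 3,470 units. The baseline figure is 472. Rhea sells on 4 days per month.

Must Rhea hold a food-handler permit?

No — exception (e) applies; Rhea is not required to hold a food-handler permit.

Exception (a) fails — the reference index is 459, short of 474.
Exception (b) fails — the number of selling days per month is 4, not below 4.
Exception (c) requires that the bottled sauces require no refrigeration; but the bottled sauces require refrigeration, so (c) is unavailable.
All of (d)'s requirements are met (the bottled sauces are home-kitchen produced; assessed value is $238,000, meeting the $218,000 threshold; a current Standing Registration is held). But: (g) is engaged — a current Provisional Certificate is held. (h) does not operate here (no current Standing Waiver is held), so (g) stands. So (d) is unavailable.
All of (e)'s requirements are met (a current Annual Declaration is held; items are individually labelled). Applying paragraphs (i)–(o): (i) is engaged (a current General Registration is held), but is set aside by (j): (j) operates against (i): the registered capacity is 350 units, below the 370 units limit. (k) applies (the bottled sauces contain meat), but is set aside by (l): (l) operates against (k): the compliance score is 53 points, under the 56 points limit. (m) would limit (l) — aggregate throughput is 3,470 units, under the 3,820 units limit — but (n) sets (m) aside: (n) operates — the coverage ratio is 17%, meeting the 17% threshold. (o), which would lift (n), is not triggered — the qualifying period is 35 days, not less than 30 days. (e) remains available.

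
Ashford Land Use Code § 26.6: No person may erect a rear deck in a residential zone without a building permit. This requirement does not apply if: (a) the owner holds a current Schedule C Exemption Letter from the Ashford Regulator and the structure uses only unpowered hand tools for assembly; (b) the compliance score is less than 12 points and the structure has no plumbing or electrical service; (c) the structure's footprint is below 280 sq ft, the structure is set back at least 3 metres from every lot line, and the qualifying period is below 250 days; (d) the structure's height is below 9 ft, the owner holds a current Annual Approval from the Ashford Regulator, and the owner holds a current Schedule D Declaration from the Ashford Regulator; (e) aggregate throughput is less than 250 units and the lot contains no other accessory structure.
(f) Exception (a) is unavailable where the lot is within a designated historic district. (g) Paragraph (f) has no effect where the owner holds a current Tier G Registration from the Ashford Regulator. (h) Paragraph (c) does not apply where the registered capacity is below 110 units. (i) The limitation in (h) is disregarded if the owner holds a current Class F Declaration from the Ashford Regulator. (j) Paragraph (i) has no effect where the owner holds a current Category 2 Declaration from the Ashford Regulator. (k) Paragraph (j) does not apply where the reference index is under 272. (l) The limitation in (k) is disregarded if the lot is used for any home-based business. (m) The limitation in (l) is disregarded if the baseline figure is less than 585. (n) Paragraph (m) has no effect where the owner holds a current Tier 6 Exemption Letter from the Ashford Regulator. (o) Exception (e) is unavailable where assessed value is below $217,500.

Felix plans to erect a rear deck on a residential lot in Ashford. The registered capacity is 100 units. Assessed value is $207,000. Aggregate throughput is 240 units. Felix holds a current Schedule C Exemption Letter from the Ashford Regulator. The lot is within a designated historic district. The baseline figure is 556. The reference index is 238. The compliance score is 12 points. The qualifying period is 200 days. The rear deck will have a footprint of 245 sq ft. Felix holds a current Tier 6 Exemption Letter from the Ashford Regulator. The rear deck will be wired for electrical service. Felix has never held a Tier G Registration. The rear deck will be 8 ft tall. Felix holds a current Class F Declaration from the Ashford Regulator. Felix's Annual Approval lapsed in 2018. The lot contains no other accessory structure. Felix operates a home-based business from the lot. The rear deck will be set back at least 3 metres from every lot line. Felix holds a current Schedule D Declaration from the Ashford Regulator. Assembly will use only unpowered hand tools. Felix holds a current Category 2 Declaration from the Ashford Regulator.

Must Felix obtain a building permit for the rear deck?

Exception (a): a current Schedule C Exemption Letter is held; assembly uses only hand tools — every condition holds. Turning to paragraphs (f)–(g): (f) applies — the lot is in a historic district. (g) does not operate here (no current Tier G Registration is held), so (f) stands. (a) is therefore removed.
Exception (b) fails — the compliance score is 12 points, not less than 12 points.
Exception (c) is satisfied on its face — the structure's footprint is 245 sq ft, below the 280 sq ft limit; the setback is at least 3 m on every side; the qualifying period is 200 days, below the 250 days limit. However, paragraphs (h)–(n) must be considered: (h) operates against (c): the registered capacity is 100 units, below the 110 units limit. (i) operates (a current Class F Declaration is held), but is overridden by (j): (j) is engaged — a current Category 2 Declaration is held. (k) applies (the reference index is 238, under the 272 limit), but yields to (l): (l) operates — a home-based business operates on the lot. (m) is triggered (the baseline figure is 556, less than the 585 limit), but is set aside by (n): (n) operates against (m): a current Tier 6 Exemption Letter is held. (c) is therefore removed.
Exception (d) requires that the owner holds a current Annual Approval from the Ashford Regulator; but there is no Annual Approval in force, so (d) is unavailable.
All of (e)'s requirements are met (aggregate throughput is 240 units, less than the 250 units limit; the lot has no other accessory structure). But: (o) applies — assessed value is $207,000, below the $217,500 limit. (e) is therefore removed.
No exception displaces § 26.6.

Yes — Felix must obtain a building permit.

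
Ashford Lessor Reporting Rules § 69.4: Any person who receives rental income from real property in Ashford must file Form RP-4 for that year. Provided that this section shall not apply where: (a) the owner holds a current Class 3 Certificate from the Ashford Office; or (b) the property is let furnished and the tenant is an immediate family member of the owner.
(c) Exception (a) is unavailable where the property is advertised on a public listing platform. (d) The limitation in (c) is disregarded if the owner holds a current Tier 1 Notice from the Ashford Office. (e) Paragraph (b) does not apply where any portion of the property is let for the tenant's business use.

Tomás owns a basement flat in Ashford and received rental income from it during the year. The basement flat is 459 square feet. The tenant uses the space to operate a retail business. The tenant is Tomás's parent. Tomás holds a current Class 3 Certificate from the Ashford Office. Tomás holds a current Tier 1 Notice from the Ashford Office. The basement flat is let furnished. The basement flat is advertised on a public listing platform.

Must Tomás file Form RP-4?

Exception (a) is satisfied on its face — a current Class 3 Certificate is held. Under paragraphs (c)–(d): (c) is triggered (the property is publicly advertised), but is itself disapplied by (d): (d) operates against (c): a current Tier 1 Notice is held. (a) remains available.
All of (b)'s requirements are met (the property is let furnished; the tenant is an immediate family member). However, paragraph (e) must be considered: (e) operates against (b): the space is let for business use. (b) is therefore removed.

No — exception (a) applies; Tomás is not required to file Form RP-4.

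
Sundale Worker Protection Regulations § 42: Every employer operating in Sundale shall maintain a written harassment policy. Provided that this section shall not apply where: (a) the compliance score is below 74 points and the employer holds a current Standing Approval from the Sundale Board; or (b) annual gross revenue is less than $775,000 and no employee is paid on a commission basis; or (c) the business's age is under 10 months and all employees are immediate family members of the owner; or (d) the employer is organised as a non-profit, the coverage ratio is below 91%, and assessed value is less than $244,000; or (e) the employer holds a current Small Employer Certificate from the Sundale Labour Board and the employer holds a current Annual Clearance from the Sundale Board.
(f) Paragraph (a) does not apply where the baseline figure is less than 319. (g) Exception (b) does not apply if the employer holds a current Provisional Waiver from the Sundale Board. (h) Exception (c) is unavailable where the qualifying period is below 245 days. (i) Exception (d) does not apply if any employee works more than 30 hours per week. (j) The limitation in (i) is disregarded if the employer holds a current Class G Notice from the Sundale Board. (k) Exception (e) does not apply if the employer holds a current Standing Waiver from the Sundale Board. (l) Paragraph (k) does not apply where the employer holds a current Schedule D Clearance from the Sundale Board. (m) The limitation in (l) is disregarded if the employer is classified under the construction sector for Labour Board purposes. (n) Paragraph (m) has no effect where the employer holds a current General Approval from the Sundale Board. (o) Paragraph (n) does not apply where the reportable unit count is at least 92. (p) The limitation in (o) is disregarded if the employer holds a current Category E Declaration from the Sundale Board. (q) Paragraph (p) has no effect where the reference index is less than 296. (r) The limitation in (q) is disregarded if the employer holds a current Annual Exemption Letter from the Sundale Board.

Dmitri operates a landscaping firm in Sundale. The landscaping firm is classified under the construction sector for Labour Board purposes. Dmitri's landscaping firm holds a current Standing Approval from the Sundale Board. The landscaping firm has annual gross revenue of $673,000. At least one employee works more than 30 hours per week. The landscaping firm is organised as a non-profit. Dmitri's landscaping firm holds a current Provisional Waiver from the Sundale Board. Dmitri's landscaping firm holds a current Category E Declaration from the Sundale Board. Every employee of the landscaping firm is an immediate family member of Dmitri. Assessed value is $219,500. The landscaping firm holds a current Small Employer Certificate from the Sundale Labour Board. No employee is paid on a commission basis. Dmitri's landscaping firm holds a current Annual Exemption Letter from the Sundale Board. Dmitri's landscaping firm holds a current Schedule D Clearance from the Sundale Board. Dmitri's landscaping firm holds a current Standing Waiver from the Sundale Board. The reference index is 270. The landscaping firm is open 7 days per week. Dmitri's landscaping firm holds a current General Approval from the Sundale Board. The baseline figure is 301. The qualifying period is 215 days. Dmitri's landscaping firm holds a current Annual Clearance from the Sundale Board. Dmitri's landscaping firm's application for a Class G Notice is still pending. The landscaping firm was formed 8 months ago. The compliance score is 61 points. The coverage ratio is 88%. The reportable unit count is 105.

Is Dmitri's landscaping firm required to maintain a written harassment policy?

No — exception (e) applies; Dmitri's landscaping firm is not required to maintain a written harassment policy.

Exception (a)'s conditions are all satisfied: the compliance score is 61 points, below the 74 points limit; a current Standing Approval is held. But: (f) is engaged — the baseline figure is 301, less than the 319 limit. So (a) is unavailable.
All of (b)'s requirements are met (annual gross revenue is $673,000, less than the $775,000 limit; no employee is paid on commission). However, paragraph (g) must be considered: (g) operates against (b): a current Provisional Waiver is held. Exception (b) does not apply.
All of (c)'s requirements are met (the business's age is 8 months, under the 10 months limit; every employee is an immediate family member). However, paragraph (h) must be considered: (h) operates against (c): the qualifying period is 215 days, below the 245 days limit. So (c) is unavailable.
Exception (d): the employer is a non-profit; the coverage ratio is 88%, below the 91% limit; assessed value is $219,500, less than the $244,000 limit — every condition holds. Turning to paragraphs (i)–(j): (i) operates against (d): at least one employee exceeds 30 hours/week. (j) is not engaged (no current Class G Notice is held), so (i) stands. Exception (d) does not apply.
All of (e)'s requirements are met (a current Small Employer Certificate is held; a current Annual Clearance is held). Under paragraphs (k)–(r): (k) is triggered (a current Standing Waiver is held), but is overridden by (l): (l) applies — a current Schedule D Clearance is held. (m) would limit (l) — the landscaping firm is classified under the construction sector — but (n) sets (m) aside: (n) operates against (m): a current General Approval is held. (o) would limit (n) — the reportable unit count is 105, meeting the 92 threshold — but (p) sets (o) aside: (p) operates against (o): a current Category E Declaration is held. (q) would limit (p) — the reference index is 270, less than the 296 limit — but (r) sets (q) aside: (r) operates against (q): a current Annual Exemption Letter is held. (e) remains available.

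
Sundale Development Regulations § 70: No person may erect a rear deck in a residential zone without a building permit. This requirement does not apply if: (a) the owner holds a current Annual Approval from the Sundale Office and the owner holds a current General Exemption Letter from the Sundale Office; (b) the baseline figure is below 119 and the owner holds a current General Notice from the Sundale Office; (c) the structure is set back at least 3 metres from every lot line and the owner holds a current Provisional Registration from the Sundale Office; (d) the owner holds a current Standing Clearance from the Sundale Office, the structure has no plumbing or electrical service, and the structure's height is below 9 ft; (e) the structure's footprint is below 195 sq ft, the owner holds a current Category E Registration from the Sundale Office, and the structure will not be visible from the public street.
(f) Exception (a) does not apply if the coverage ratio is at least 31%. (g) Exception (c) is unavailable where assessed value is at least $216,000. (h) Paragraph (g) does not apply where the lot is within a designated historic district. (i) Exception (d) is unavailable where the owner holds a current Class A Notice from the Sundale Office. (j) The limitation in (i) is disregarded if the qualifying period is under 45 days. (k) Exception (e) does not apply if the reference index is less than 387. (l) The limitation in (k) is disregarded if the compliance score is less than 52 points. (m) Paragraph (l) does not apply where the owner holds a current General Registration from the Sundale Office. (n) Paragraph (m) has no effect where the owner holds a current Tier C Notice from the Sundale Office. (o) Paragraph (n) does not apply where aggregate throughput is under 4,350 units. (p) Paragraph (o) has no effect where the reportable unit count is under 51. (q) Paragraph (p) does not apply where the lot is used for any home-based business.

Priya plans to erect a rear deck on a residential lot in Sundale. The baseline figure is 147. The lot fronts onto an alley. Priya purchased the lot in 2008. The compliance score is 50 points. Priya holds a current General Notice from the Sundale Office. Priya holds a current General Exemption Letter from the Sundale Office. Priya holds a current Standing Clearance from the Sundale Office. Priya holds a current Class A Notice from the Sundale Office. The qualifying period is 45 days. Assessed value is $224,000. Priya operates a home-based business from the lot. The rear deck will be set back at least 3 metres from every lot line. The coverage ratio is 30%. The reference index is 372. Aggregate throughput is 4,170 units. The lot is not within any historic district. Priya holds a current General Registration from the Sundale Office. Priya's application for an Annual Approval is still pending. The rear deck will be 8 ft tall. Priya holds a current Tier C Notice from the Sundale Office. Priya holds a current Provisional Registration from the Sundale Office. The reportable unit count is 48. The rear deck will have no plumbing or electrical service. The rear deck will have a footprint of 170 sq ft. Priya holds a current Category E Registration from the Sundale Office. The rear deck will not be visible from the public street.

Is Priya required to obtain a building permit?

Yes — Priya must obtain a building permit.

Exception (a) fails — the Annual Approval is not current.
Exception (b) does not apply: the baseline figure is 147, not below 119.
All of (c)'s requirements are met (the setback is at least 3 m on every side; a current Provisional Registration is held). But: (g) operates against (c): assessed value is $224,000, meeting the $216,000 threshold. (h), which would lift (g), does not operate here — the lot is not in a historic district. So (c) is unavailable.
Exception (d) is satisfied on its face — a current Standing Clearance is held; there is no plumbing or electrical service; the structure's height is 8 ft, below the 9 ft limit. However, paragraphs (i)–(j) must be considered: (i) operates against (d): a current Class A Notice is held. (j) is not engaged (the qualifying period is 45 days, not under 45 days), so (i) stands. Exception (d) does not apply.
All of (e)'s requirements are met (the structure's footprint is 170 sq ft, below the 195 sq ft limit; a current Category E Registration is held; the structure will not be visible from the street). Turning to paragraphs (k)–(q): (k) operates against (e): the reference index is 372, less than the 387 limit. (l) would limit (k) — the compliance score is 50 points, less than the 52 points limit — but (m) sets (l) aside: (m) operates against (l): a current General Registration is held. (n) applies (a current Tier C Notice is held), but is displaced by (o): (o) operates — aggregate throughput is 4,170 units, under the 4,350 units limit. (p) applies (the reportable unit count is 48, under the 51 limit), but is set aside by (q): (q) is triggered — a home-based business operates on the lot. (e) is therefore removed.
No exception applies. The general rule governs.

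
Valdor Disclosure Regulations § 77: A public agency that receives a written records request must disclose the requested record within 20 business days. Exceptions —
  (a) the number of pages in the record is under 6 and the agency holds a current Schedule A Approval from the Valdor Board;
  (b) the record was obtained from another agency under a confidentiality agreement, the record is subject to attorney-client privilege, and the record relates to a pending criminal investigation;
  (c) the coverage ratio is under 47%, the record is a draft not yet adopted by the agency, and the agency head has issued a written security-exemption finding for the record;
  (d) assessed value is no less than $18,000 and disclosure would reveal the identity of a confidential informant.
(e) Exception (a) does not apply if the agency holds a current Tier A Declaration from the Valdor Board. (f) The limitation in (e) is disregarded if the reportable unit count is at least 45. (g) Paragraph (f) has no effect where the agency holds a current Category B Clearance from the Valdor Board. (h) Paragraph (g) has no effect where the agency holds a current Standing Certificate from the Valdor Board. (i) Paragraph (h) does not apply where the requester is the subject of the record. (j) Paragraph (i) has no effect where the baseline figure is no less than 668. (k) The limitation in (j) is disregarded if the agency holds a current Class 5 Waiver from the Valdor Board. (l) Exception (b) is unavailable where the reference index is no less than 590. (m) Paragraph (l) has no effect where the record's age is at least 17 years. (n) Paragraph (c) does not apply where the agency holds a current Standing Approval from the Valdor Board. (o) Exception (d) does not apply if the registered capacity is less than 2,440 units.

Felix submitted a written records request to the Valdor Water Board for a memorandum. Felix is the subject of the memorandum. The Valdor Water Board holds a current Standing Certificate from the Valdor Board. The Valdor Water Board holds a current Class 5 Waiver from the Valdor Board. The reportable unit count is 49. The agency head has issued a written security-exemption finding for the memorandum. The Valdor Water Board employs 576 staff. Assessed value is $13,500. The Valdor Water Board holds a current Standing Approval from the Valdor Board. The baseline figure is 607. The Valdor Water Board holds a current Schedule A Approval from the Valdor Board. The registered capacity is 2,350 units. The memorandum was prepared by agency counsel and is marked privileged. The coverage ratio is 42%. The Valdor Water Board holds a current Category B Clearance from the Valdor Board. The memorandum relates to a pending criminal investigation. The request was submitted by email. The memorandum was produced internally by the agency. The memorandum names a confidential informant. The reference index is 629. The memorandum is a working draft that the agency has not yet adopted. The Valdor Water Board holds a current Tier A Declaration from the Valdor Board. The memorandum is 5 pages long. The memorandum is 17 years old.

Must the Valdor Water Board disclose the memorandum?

Yes — the Valdor Water Board must disclose the memorandum.

Exception (a) is satisfied on its face — the number of pages in the record is 5, under the 6 limit; a current Schedule A Approval is held. Turning to paragraphs (e)–(k): (e) operates against (a): a current Tier A Declaration is held. (f) would limit (e) — the reportable unit count is 49, meeting the 45 threshold — but (g) sets (f) aside: (g) operates against (f): a current Category B Clearance is held. (h) would limit (g) — a current Standing Certificate is held — but (i) sets (h) aside: (i) is engaged — Felix is the subject of the memorandum. (j) is not triggered (the baseline figure is 607, short of 668), so (i) stands. Exception (a) does not apply.
Exception (b) requires that the record was obtained from another agency under a confidentiality agreement; but the memorandum was produced internally, so (b) is unavailable.
Exception (c) is satisfied on its face — the coverage ratio is 42%, under the 47% limit; the memorandum is an unadopted draft; a written security-exemption finding has been issued. However, paragraph (n) must be considered: (n) applies — a current Standing Approval is held. So (c) is unavailable.
Exception (d) does not apply: assessed value is $13,500, short of $18,000.
No exception displaces § 77.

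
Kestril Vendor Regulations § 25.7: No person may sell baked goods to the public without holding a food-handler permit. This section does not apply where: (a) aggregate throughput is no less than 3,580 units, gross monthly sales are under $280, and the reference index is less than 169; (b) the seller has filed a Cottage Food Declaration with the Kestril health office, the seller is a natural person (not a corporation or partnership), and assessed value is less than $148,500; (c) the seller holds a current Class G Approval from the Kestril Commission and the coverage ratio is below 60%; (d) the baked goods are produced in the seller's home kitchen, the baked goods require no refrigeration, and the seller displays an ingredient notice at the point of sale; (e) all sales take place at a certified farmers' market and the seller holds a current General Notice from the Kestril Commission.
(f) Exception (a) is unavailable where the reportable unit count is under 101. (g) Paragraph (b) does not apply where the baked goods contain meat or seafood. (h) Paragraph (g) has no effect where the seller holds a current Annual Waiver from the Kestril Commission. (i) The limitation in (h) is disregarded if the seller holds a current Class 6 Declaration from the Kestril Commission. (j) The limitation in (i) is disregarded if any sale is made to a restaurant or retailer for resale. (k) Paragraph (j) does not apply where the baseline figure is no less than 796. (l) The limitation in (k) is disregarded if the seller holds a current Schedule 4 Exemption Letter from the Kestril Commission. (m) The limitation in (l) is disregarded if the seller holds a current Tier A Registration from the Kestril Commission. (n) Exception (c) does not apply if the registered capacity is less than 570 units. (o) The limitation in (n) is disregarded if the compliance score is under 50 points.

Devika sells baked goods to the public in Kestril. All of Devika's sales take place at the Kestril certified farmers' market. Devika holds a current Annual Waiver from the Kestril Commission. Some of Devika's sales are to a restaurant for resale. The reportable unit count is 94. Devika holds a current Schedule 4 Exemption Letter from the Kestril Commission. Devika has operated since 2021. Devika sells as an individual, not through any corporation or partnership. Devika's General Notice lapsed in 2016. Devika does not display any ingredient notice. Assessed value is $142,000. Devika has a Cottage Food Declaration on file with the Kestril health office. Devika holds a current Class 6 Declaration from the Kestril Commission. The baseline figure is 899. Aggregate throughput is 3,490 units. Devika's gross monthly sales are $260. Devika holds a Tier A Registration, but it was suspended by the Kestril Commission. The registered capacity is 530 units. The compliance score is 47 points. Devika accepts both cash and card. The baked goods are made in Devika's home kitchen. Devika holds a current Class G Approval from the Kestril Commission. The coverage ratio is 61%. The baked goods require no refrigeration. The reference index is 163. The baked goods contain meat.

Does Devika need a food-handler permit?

No — exception (b) applies; Devika is not required to hold a food-handler permit.

Exception (a) fails — aggregate throughput is 3,490 units, short of 3,580 units.
Exception (b): a Cottage Food Declaration is on file; the seller is a natural person; assessed value is $142,000, less than the $148,500 limit — every condition holds. Considering the limiting provisions: (g) is engaged (the baked goods contain meat), but is overridden by (h): (h) operates against (g): a current Annual Waiver is held. (i) operates (a current Class 6 Declaration is held), but is itself disapplied by (j): (j) operates — some sales are to a restaurant for resale. (k) is engaged (the baseline figure is 899, meeting the 796 threshold), but is displaced by (l): (l) operates against (k): a current Schedule 4 Exemption Letter is held. (m) is inapplicable (the Tier A Registration is not current), so (l) stands. (b) remains available.
Exception (c) fails — the coverage ratio is 61%, not below 60%.
Exception (d) requires that the seller displays an ingredient notice at the point of sale; but no ingredient notice is displayed, so (d) is unavailable.
Exception (e) requires that the seller holds a current General Notice from the Kestril Commission; but the General Notice is not current, so (e) is unavailable.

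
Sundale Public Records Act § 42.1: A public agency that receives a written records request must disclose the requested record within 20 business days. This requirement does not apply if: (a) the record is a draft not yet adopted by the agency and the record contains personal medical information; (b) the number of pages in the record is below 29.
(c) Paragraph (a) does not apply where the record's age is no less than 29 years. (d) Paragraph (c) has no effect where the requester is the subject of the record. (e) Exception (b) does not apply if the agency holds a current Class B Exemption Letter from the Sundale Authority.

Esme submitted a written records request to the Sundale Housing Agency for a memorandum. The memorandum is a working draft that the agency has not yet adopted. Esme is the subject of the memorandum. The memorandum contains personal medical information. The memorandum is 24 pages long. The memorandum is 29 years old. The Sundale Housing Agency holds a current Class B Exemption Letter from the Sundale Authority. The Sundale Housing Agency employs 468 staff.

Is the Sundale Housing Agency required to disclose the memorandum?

Exception (a) is satisfied on its face — the memorandum is an unadopted draft; the memorandum contains personal medical information. As to paragraphs (c)–(d): (c) would limit (a) — the record's age is 29 years, meeting the 29 years threshold — but (d) sets (c) aside: (d) is engaged — Esme is the subject of the memorandum. Exception (a) stands.
Exception (b)'s conditions are all satisfied: the number of pages in the record is 24, below the 29 limit. But applying paragraph (e): (e) is triggered — a current Class B Exemption Letter is held. (b) is therefore removed.

No — exception (a) applies; the Sundale Housing Agency is not required to disclose the memorandum.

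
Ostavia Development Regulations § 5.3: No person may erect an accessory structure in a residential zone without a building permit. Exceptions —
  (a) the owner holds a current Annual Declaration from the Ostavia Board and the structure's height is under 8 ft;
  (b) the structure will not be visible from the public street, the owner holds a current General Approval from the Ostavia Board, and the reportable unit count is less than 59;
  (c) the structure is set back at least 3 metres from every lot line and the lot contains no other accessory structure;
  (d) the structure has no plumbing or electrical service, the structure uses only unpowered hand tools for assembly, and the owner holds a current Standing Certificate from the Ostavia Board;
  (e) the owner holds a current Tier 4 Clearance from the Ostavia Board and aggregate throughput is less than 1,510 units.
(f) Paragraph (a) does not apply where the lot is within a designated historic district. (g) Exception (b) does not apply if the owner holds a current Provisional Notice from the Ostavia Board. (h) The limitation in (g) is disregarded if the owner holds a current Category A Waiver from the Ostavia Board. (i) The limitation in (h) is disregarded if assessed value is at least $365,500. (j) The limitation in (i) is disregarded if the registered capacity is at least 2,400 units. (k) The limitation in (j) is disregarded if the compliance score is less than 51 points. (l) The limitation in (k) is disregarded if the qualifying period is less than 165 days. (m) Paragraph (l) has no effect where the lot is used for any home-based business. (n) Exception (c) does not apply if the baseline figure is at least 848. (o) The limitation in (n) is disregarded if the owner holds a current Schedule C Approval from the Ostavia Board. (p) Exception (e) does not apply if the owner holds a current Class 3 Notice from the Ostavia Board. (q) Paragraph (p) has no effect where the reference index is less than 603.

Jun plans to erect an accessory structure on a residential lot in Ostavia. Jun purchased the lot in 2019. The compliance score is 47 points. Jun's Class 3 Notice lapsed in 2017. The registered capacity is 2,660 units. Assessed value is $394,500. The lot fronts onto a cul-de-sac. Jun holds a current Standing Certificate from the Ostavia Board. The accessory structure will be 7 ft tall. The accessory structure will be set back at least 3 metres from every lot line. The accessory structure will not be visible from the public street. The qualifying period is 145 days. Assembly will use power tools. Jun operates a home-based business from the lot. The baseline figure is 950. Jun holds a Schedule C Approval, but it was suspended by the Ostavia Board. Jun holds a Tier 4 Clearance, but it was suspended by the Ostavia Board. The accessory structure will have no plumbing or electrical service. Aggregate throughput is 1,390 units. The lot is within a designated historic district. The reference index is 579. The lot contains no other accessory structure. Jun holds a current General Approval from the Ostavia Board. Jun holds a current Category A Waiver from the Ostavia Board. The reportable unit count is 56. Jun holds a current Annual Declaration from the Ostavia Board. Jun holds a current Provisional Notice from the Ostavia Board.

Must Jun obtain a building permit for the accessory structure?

Yes — Jun must obtain a building permit.

Exception (a)'s conditions are all satisfied: a current Annual Declaration is held; the structure's height is 7 ft, under the 8 ft limit. However, paragraph (f) must be considered: (f) operates against (a): the lot is in a historic district. Exception (a) does not apply.
Exception (b): the structure will not be visible from the street; a current General Approval is held; the reportable unit count is 56, less than the 59 limit — every condition holds. Turning to paragraphs (g)–(m): (g) applies — a current Provisional Notice is held. (h) is triggered (a current Category A Waiver is held), but is set aside by (i): (i) operates against (h): assessed value is $394,500, meeting the $365,500 threshold. (j) would limit (i) — the registered capacity is 2,660 units, meeting the 2,400 units threshold — but (k) sets (j) aside: (k) operates against (j): the compliance score is 47 points, less than the 51 points limit. (l) is engaged (the qualifying period is 145 days, less than the 165 days limit), but is itself disapplied by (m): (m) operates against (l): a home-based business operates on the lot. (b) is therefore removed.
Exception (c) is satisfied on its face — the setback is at least 3 m on every side; the lot has no other accessory structure. Turning to paragraphs (n)–(o): (n) operates — the baseline figure is 950, meeting the 848 threshold. (o) is not triggered (no current Schedule C Approval is held), so (n) stands. So (c) is unavailable.
Exception (d) requires that the structure uses only unpowered hand tools for assembly; but assembly uses power tools, so (d) is unavailable.
Exception (e) fails — the Tier 4 Clearance is not current.
No exception displaces § 5.3.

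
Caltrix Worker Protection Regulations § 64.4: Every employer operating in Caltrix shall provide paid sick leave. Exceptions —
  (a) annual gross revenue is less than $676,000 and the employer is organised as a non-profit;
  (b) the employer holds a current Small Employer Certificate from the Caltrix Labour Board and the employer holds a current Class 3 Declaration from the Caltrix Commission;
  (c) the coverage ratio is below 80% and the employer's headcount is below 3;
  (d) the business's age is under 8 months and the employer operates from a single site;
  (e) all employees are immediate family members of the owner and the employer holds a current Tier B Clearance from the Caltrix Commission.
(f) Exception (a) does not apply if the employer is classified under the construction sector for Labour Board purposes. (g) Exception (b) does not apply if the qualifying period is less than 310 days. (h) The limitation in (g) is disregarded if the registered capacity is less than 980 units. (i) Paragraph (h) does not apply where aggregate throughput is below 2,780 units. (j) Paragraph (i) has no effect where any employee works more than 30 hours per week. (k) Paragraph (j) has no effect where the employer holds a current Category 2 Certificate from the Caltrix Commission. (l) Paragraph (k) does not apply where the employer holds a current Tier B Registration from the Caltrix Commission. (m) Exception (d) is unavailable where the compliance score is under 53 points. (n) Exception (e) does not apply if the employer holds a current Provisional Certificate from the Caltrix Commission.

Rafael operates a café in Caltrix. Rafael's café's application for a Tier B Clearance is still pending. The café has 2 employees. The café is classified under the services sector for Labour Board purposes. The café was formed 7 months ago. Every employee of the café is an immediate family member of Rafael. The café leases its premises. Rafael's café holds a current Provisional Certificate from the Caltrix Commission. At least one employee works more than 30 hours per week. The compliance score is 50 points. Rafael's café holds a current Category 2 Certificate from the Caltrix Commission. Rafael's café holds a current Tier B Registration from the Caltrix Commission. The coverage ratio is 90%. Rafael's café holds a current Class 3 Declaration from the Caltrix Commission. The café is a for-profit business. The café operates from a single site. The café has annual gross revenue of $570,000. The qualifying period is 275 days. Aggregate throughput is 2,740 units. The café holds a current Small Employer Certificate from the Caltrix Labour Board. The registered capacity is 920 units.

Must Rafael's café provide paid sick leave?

Exception (a) fails — the employer is for-profit.
Exception (b): a current Small Employer Certificate is held; a current Class 3 Declaration is held — every condition holds. Under paragraphs (g)–(l): (g) applies (the qualifying period is 275 days, less than the 310 days limit), but yields to (h): (h) operates — the registered capacity is 920 units, less than the 980 units limit. (i) is engaged (aggregate throughput is 2,740 units, below the 2,780 units limit), but is displaced by (j): (j) operates against (i): at least one employee exceeds 30 hours/week. (k) is engaged (a current Category 2 Certificate is held), but yields to (l): (l) applies — a current Tier B Registration is held. So (b) applies.
Exception (c) fails — the coverage ratio is 90%, not below 80%.
Exception (d)'s conditions are all satisfied: the business's age is 7 months, under the 8 months limit; the employer operates from a single site. But applying paragraph (m): (m) is engaged — the compliance score is 50 points, under the 53 points limit. Exception (d) does not apply.
Exception (e) does not apply: there is no Tier B Clearance in force.

No — exception (b) applies; Rafael's café is not required to provide paid sick leave.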